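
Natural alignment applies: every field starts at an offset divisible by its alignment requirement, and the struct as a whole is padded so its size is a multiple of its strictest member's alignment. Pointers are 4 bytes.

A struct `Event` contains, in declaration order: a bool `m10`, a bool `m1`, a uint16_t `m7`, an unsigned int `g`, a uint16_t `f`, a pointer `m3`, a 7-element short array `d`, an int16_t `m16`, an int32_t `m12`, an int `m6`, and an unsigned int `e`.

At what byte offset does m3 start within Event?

12

@0: m10 [1B, align 1] → 1
@1: m1 [1B, align 1] → 2
@2: m7 [2B, align 2] → 4
@4: g [4B, align 4] → 8
@8: f [2B, align 2] → 10
+2 pad (align 4)
@12: m3 [4B, align 4] → 16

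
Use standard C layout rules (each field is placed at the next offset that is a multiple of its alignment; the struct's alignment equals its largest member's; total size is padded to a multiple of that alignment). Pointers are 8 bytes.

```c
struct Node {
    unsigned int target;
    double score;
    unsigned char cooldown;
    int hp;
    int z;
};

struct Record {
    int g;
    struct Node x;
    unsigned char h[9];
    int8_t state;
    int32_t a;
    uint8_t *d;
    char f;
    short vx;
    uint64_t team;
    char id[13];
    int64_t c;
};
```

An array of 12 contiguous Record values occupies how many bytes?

Node: 0..4  target  (4B, 4-aligned); 4..8  -- padding (4B); 8..16  score  (8B, 8-aligned); 16..17  cooldown  (1B, 1-aligned); 17..20  -- padding (3B); 20..24  hp  (4B, 4-aligned); 24..28  z  (4B, 4-aligned); 28..32  -- tail padding (4B); sizeof = 32, alignof = 8
0..4  g  (4B, 4-aligned)
4..8  -- padding (4B)
8..40  x  (32B, 8-aligned)
40..49  h  (9B, 1-aligned)
49..50  state  (1B, 1-aligned)
50..52  -- padding (2B)
52..56  a  (4B, 4-aligned)
56..64  d  (8B, 8-aligned)
64..65  f  (1B, 1-aligned)
65..66  -- padding (1B)
66..68  vx  (2B, 2-aligned)
68..72  -- padding (4B)
72..80  team  (8B, 8-aligned)
80..93  id  (13B, 1-aligned)
93..96  -- padding (3B)
96..104  c  (8B, 8-aligned)
sizeof = 104, alignof = 8
array of 12: 12 × 104 = 1248

1248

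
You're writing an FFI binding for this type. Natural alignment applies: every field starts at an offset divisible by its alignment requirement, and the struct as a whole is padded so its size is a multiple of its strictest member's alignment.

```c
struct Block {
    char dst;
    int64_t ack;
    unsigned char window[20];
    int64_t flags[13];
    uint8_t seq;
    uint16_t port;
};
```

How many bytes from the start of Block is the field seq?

dst at 0 (size 1, align 1) → ends 1
pad 7 to align 8 for ack
ack at 8 (size 8, align 8) → ends 16
window at 16 (size 20, align 1) → ends 36
pad 4 to align 8 for flags
flags at 40 (size 104, align 8) → ends 144
seq at 144 (size 1, align 1) → ends 145

144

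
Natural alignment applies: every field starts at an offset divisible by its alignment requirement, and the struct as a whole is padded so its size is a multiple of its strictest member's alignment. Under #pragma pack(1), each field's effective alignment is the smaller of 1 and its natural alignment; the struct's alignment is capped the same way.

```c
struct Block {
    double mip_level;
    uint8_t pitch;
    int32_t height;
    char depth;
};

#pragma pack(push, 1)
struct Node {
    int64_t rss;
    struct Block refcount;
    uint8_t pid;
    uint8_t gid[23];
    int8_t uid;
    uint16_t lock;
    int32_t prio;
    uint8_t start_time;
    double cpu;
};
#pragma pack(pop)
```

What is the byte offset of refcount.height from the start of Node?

20

Block: @0: mip_level [8B, align 8] → 8; @8: pitch [1B, align 1] → 9; +3 pad (align 4); @12: height [4B, align 4] → 16; @16: depth [1B, align 1] → 17; +7 tail pad (align 8); size 24, align 8
@0: rss [8B, align 1] → 8
@8: refcount [24B, align 1] → 32
within Block: height at 12
8 + 12 = 20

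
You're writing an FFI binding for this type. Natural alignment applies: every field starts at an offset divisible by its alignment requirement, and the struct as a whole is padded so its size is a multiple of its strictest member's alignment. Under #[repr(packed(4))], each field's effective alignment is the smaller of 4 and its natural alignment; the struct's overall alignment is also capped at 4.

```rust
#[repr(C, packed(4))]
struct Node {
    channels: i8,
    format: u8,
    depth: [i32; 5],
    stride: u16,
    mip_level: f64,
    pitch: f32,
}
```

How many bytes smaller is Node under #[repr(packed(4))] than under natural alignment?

natural layout:
  @0: channels [1B, align 1] → 1
  @1: format [1B, align 1] → 2
  +2 pad (align 4)
  @4: depth [20B, align 4] → 24
  @24: stride [2B, align 2] → 26
  +6 pad (align 8)
  @32: mip_level [8B, align 8] → 40
  @40: pitch [4B, align 4] → 44
  +4 tail pad (align 8)
  size 48, align 8
packed(4) layout:
  @0: channels [1B, align 1] → 1
  @1: format [1B, align 1] → 2
  +2 pad (align 4)
  @4: depth [20B, align 4] → 24
  @24: stride [2B, align 2] → 26
  +2 pad (align 4)
  @28: mip_level [8B, align 4] → 36
  @36: pitch [4B, align 4] → 40
  size 40, align 4
48 − 40 = 8

8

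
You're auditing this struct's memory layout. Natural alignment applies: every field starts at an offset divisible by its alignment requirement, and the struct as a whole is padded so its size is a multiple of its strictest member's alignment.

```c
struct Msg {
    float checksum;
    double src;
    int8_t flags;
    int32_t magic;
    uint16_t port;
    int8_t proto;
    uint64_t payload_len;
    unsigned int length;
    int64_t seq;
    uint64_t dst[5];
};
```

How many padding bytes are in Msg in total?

16

@0: checksum [4B, align 4] → 4
+4 pad (align 8)
@8: src [8B, align 8] → 16
@16: flags [1B, align 1] → 17
+3 pad (align 4)
@20: magic [4B, align 4] → 24
@24: port [2B, align 2] → 26
@26: proto [1B, align 1] → 27
+5 pad (align 8)
@32: payload_len [8B, align 8] → 40
@40: length [4B, align 4] → 44
+4 pad (align 8)
@48: seq [8B, align 8] → 56
@56: dst [40B, align 8] → 96
size 96, align 8
data bytes 80, size 96 → padding 16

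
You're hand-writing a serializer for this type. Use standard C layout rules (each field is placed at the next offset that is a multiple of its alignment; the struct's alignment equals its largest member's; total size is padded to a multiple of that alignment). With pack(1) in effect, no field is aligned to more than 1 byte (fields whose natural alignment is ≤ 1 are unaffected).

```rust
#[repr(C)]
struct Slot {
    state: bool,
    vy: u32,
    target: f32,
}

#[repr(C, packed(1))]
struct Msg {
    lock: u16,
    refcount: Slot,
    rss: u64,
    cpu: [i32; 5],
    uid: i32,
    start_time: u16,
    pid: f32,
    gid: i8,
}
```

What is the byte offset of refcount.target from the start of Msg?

Slot: @0: state [1B, align 1] → 1; +3 pad (align 4); @4: vy [4B, align 4] → 8; @8: target [4B, align 4] → 12; size 12, align 4
@0: lock [2B, align 1] → 2
@2: refcount [12B, align 1] → 14
within Slot: target at 8
2 + 8 = 10

10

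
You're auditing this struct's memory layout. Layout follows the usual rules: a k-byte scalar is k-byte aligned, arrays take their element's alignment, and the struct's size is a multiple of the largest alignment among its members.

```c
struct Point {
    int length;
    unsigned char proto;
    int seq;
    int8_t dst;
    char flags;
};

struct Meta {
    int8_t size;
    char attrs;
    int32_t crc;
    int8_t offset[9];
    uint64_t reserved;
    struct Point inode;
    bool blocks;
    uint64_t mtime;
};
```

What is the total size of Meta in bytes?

64

Point: length at 0 (size 4, align 4) → ends 4; proto at 4 (size 1, align 1) → ends 5; pad 3 to align 4 for seq; seq at 8 (size 4, align 4) → ends 12; dst at 12 (size 1, align 1) → ends 13; flags at 13 (size 1, align 1) → ends 14; tail pad 2 to reach multiple of 4; total 16 bytes, alignment 4
size at 0 (size 1, align 1) → ends 1
attrs at 1 (size 1, align 1) → ends 2
pad 2 to align 4 for crc
crc at 4 (size 4, align 4) → ends 8
offset at 8 (size 9, align 1) → ends 17
pad 7 to align 8 for reserved
reserved at 24 (size 8, align 8) → ends 32
inode at 32 (size 16, align 4) → ends 48
blocks at 48 (size 1, align 1) → ends 49
pad 7 to align 8 for mtime
mtime at 56 (size 8, align 8) → ends 64
total 64 bytes, alignment 8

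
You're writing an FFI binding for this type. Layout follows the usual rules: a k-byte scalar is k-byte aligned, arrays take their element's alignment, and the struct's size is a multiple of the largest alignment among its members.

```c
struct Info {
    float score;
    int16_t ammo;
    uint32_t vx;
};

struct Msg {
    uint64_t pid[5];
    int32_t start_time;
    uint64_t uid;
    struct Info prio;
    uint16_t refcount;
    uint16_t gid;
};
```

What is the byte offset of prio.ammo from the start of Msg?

Info: 0..4  score  (4B, 4-aligned); 4..6  ammo  (2B, 2-aligned); 6..8  -- padding (2B); 8..12  vx  (4B, 4-aligned); sizeof = 12, alignof = 4
0..40  pid  (40B, 8-aligned)
40..44  start_time  (4B, 4-aligned)
44..48  -- padding (4B)
48..56  uid  (8B, 8-aligned)
56..68  prio  (12B, 4-aligned)
within Info: ammo at 4
56 + 4 = 60

60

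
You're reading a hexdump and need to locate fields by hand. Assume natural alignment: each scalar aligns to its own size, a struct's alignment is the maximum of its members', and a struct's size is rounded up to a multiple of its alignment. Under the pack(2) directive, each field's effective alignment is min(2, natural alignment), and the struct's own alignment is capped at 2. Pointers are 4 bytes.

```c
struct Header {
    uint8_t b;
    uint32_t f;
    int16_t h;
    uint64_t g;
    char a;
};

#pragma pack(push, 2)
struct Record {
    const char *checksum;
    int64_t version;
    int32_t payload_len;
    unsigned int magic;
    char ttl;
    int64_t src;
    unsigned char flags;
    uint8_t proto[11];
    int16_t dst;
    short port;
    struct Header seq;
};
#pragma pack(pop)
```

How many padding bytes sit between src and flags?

Header: 0..1  b  (1B, 1-aligned); 1..4  -- padding (3B); 4..8  f  (4B, 4-aligned); 8..10  h  (2B, 2-aligned); 10..16  -- padding (6B); 16..24  g  (8B, 8-aligned); 24..25  a  (1B, 1-aligned); 25..32  -- tail padding (7B); sizeof = 32, alignof = 8
0..4  checksum  (4B, 2-aligned)
4..12  version  (8B, 2-aligned)
12..16  payload_len  (4B, 2-aligned)
16..20  magic  (4B, 2-aligned)
20..21  ttl  (1B, 1-aligned)
21..22  -- padding (1B)
22..30  src  (8B, 2-aligned)
30..31  flags  (1B, 1-aligned)

0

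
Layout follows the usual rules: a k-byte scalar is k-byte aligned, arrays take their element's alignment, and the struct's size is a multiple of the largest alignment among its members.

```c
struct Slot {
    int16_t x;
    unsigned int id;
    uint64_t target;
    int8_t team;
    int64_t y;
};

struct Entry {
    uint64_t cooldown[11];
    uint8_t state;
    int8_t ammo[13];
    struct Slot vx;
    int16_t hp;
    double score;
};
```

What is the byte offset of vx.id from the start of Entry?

108

Slot: @0: x [2B, align 2] → 2; +2 pad (align 4); @4: id [4B, align 4] → 8; @8: target [8B, align 8] → 16; @16: team [1B, align 1] → 17; +7 pad (align 8); @24: y [8B, align 8] → 32; size 32, align 8
@0: cooldown [88B, align 8] → 88
@88: state [1B, align 1] → 89
@89: ammo [13B, align 1] → 102
+2 pad (align 8)
@104: vx [32B, align 8] → 136
within Slot: id at 4
104 + 4 = 108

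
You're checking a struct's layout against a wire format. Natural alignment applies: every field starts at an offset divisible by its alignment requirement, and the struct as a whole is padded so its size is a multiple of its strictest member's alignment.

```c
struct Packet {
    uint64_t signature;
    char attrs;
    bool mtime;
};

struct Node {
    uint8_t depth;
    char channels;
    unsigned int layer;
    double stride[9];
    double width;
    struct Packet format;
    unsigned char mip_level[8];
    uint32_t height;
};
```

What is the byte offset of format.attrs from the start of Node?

96

Packet: 0..8  signature  (8B, 8-aligned); 8..9  attrs  (1B, 1-aligned); 9..10  mtime  (1B, 1-aligned); 10..16  -- tail padding (6B); sizeof = 16, alignof = 8
0..1  depth  (1B, 1-aligned)
1..2  channels  (1B, 1-aligned)
2..4  -- padding (2B)
4..8  layer  (4B, 4-aligned)
8..80  stride  (72B, 8-aligned)
80..88  width  (8B, 8-aligned)
88..104  format  (16B, 8-aligned)
within Packet: attrs at 8
88 + 8 = 96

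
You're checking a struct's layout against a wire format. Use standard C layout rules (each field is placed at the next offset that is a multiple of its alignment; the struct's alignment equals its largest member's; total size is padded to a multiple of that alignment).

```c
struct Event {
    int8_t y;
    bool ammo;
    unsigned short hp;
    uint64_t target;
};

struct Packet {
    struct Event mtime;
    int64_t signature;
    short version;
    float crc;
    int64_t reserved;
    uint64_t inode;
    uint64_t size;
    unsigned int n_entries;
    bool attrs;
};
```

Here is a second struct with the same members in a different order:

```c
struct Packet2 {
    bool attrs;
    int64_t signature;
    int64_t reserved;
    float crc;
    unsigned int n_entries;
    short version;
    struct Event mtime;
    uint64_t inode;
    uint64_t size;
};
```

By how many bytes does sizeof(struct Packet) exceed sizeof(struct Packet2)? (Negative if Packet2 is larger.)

Event: 0..1  y  (1B, 1-aligned); 1..2  ammo  (1B, 1-aligned); 2..4  hp  (2B, 2-aligned); 4..8  -- padding (4B); 8..16  target  (8B, 8-aligned); sizeof = 16, alignof = 8
0..16  mtime  (16B, 8-aligned)
16..24  signature  (8B, 8-aligned)
24..26  version  (2B, 2-aligned)
26..28  -- padding (2B)
28..32  crc  (4B, 4-aligned)
32..40  reserved  (8B, 8-aligned)
40..48  inode  (8B, 8-aligned)
48..56  size  (8B, 8-aligned)
56..60  n_entries  (4B, 4-aligned)
60..61  attrs  (1B, 1-aligned)
61..64  -- tail padding (3B)
sizeof = 64, alignof = 8
— Packet2 —
0..1  attrs  (1B, 1-aligned)
1..8  -- padding (7B)
8..16  signature  (8B, 8-aligned)
16..24  reserved  (8B, 8-aligned)
24..28  crc  (4B, 4-aligned)
28..32  n_entries  (4B, 4-aligned)
32..34  version  (2B, 2-aligned)
34..40  -- padding (6B)
40..56  mtime  (16B, 8-aligned)
56..64  inode  (8B, 8-aligned)
64..72  size  (8B, 8-aligned)
sizeof = 72, alignof = 8
64 − 72 = -8

-8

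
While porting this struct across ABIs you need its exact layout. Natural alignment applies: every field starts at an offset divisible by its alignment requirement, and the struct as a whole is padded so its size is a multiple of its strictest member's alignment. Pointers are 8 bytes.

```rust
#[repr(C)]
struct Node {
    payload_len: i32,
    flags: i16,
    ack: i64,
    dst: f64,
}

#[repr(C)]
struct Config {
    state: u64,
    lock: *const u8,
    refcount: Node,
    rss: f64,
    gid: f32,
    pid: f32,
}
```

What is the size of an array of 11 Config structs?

Node: payload_len at 0 (size 4, align 4) → ends 4; flags at 4 (size 2, align 2) → ends 6; pad 2 to align 8 for ack; ack at 8 (size 8, align 8) → ends 16; dst at 16 (size 8, align 8) → ends 24; total 24 bytes, alignment 8
state at 0 (size 8, align 8) → ends 8
lock at 8 (size 8, align 8) → ends 16
refcount at 16 (size 24, align 8) → ends 40
rss at 40 (size 8, align 8) → ends 48
gid at 48 (size 4, align 4) → ends 52
pid at 52 (size 4, align 4) → ends 56
total 56 bytes, alignment 8
array of 11: 11 × 56 = 616

616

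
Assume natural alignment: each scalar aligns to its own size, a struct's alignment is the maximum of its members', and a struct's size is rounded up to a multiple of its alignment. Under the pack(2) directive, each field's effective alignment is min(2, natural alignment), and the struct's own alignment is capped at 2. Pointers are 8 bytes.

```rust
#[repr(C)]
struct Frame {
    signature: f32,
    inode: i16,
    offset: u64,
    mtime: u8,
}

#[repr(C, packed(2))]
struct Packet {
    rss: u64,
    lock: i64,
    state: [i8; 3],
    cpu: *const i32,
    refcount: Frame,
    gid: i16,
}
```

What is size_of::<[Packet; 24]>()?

Frame: @0: signature [4B, align 4] → 4; @4: inode [2B, align 2] → 6; +2 pad (align 8); @8: offset [8B, align 8] → 16; @16: mtime [1B, align 1] → 17; +7 tail pad (align 8); size 24, align 8
@0: rss [8B, align 2] → 8
@8: lock [8B, align 2] → 16
@16: state [3B, align 1] → 19
+1 pad (align 2)
@20: cpu [8B, align 2] → 28
@28: refcount [24B, align 2] → 52
@52: gid [2B, align 2] → 54
size 54, align 2
array of 24: 24 × 54 = 1296

1296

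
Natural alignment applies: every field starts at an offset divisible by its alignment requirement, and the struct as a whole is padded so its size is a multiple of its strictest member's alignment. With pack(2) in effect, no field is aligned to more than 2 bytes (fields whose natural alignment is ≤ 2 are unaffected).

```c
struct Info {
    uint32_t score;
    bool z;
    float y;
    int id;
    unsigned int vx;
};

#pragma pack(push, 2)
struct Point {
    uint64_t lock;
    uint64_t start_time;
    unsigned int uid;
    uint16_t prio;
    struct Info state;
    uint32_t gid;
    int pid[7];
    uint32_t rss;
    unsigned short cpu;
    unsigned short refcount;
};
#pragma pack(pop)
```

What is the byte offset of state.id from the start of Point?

Info: @0: score [4B, align 4] → 4; @4: z [1B, align 1] → 5; +3 pad (align 4); @8: y [4B, align 4] → 12; @12: id [4B, align 4] → 16; @16: vx [4B, align 4] → 20; size 20, align 4
@0: lock [8B, align 2] → 8
@8: start_time [8B, align 2] → 16
@16: uid [4B, align 2] → 20
@20: prio [2B, align 2] → 22
@22: state [20B, align 2] → 42
within Info: id at 12
22 + 12 = 34

34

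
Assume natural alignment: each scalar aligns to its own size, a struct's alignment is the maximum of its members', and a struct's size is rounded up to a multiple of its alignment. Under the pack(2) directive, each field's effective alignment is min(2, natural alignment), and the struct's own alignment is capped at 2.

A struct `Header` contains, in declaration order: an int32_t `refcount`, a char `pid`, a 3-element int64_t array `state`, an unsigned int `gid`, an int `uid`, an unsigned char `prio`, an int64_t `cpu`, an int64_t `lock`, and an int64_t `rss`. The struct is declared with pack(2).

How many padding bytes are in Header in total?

@0: refcount [4B, align 2] → 4
@4: pid [1B, align 1] → 5
+1 pad (align 2)
@6: state [24B, align 2] → 30
@30: gid [4B, align 2] → 34
@34: uid [4B, align 2] → 38
@38: prio [1B, align 1] → 39
+1 pad (align 2)
@40: cpu [8B, align 2] → 48
@48: lock [8B, align 2] → 56
@56: rss [8B, align 2] → 64
size 64, align 2
data bytes 62, size 64 → padding 2

2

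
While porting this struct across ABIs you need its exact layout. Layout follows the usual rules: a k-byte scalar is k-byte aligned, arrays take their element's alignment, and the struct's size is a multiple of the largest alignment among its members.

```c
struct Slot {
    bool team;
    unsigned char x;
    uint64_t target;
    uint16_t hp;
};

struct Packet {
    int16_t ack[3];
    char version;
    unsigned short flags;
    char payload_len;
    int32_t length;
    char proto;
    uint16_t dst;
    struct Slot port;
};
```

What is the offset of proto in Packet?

Slot: @0: team [1B, align 1] → 1; @1: x [1B, align 1] → 2; +6 pad (align 8); @8: target [8B, align 8] → 16; @16: hp [2B, align 2] → 18; +6 tail pad (align 8); size 24, align 8
@0: ack [6B, align 2] → 6
@6: version [1B, align 1] → 7
+1 pad (align 2)
@8: flags [2B, align 2] → 10
@10: payload_len [1B, align 1] → 11
+1 pad (align 4)
@12: length [4B, align 4] → 16
@16: proto [1B, align 1] → 17

16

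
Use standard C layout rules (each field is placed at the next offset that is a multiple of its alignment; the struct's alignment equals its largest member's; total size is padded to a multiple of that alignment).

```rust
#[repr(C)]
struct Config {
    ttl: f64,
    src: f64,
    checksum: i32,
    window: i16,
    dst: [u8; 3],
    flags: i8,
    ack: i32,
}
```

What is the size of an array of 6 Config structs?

192

@0: ttl [8B, align 8] → 8
@8: src [8B, align 8] → 16
@16: checksum [4B, align 4] → 20
@20: window [2B, align 2] → 22
@22: dst [3B, align 1] → 25
@25: flags [1B, align 1] → 26
+2 pad (align 4)
@28: ack [4B, align 4] → 32
size 32, align 8
array of 6: 6 × 32 = 192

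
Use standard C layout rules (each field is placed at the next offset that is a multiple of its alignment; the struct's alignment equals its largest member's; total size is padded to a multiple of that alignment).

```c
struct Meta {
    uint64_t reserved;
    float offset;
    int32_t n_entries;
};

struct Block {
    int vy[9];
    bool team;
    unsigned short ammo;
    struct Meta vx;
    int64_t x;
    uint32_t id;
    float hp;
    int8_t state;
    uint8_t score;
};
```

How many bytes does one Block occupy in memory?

80

Meta: 0..8  reserved  (8B, 8-aligned); 8..12  offset  (4B, 4-aligned); 12..16  n_entries  (4B, 4-aligned); sizeof = 16, alignof = 8
0..36  vy  (36B, 4-aligned)
36..37  team  (1B, 1-aligned)
37..38  -- padding (1B)
38..40  ammo  (2B, 2-aligned)
40..56  vx  (16B, 8-aligned)
56..64  x  (8B, 8-aligned)
64..68  id  (4B, 4-aligned)
68..72  hp  (4B, 4-aligned)
72..73  state  (1B, 1-aligned)
73..74  score  (1B, 1-aligned)
74..80  -- tail padding (6B)
sizeof = 80, alignof = 8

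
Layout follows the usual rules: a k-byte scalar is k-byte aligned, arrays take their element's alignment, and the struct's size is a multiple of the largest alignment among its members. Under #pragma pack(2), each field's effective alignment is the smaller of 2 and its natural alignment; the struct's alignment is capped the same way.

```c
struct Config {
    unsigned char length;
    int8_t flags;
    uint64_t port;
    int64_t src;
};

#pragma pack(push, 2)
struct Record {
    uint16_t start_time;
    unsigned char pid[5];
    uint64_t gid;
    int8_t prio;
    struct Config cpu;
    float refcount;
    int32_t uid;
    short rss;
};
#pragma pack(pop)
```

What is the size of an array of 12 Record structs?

Config: @0: length [1B, align 1] → 1; @1: flags [1B, align 1] → 2; +6 pad (align 8); @8: port [8B, align 8] → 16; @16: src [8B, align 8] → 24; size 24, align 8
@0: start_time [2B, align 2] → 2
@2: pid [5B, align 1] → 7
+1 pad (align 2)
@8: gid [8B, align 2] → 16
@16: prio [1B, align 1] → 17
+1 pad (align 2)
@18: cpu [24B, align 2] → 42
@42: refcount [4B, align 2] → 46
@46: uid [4B, align 2] → 50
@50: rss [2B, align 2] → 52
size 52, align 2
array of 12: 12 × 52 = 624

624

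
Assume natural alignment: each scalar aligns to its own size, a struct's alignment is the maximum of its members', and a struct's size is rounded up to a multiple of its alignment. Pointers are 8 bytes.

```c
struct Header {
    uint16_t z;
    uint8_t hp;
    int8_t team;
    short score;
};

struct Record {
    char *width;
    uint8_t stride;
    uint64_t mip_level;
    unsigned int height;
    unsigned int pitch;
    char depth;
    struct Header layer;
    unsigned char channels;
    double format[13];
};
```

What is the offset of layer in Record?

34

Header: z at 0 (size 2, align 2) → ends 2; hp at 2 (size 1, align 1) → ends 3; team at 3 (size 1, align 1) → ends 4; score at 4 (size 2, align 2) → ends 6; total 6 bytes, alignment 2
width at 0 (size 8, align 8) → ends 8
stride at 8 (size 1, align 1) → ends 9
pad 7 to align 8 for mip_level
mip_level at 16 (size 8, align 8) → ends 24
height at 24 (size 4, align 4) → ends 28
pitch at 28 (size 4, align 4) → ends 32
depth at 32 (size 1, align 1) → ends 33
pad 1 to align 2 for layer
layer at 34 (size 6, align 2) → ends 40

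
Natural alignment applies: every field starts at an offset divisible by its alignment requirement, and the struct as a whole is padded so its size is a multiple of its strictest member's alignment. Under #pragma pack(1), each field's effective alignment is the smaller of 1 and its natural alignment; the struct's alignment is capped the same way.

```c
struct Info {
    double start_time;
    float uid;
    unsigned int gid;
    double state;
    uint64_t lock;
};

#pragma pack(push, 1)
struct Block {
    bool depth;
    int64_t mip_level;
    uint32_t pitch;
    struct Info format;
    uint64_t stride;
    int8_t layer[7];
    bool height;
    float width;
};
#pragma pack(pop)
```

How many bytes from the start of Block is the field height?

Info: start_time at 0 (size 8, align 8) → ends 8; uid at 8 (size 4, align 4) → ends 12; gid at 12 (size 4, align 4) → ends 16; state at 16 (size 8, align 8) → ends 24; lock at 24 (size 8, align 8) → ends 32; total 32 bytes, alignment 8
depth at 0 (size 1, align 1) → ends 1
mip_level at 1 (size 8, align 1) → ends 9
pitch at 9 (size 4, align 1) → ends 13
format at 13 (size 32, align 1) → ends 45
stride at 45 (size 8, align 1) → ends 53
layer at 53 (size 7, align 1) → ends 60
height at 60 (size 1, align 1) → ends 61

60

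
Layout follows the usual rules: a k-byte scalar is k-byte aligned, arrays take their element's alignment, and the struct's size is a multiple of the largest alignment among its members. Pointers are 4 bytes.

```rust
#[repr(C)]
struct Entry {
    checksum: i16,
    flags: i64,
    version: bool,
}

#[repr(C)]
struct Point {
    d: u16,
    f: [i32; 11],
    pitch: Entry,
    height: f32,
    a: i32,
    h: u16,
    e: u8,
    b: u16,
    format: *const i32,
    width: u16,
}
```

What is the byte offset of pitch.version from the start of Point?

64

Entry: checksum at 0 (size 2, align 2) → ends 2; pad 6 to align 8 for flags; flags at 8 (size 8, align 8) → ends 16; version at 16 (size 1, align 1) → ends 17; tail pad 7 to reach multiple of 8; total 24 bytes, alignment 8
d at 0 (size 2, align 2) → ends 2
pad 2 to align 4 for f
f at 4 (size 44, align 4) → ends 48
pitch at 48 (size 24, align 8) → ends 72
within Entry: version at 16
48 + 16 = 64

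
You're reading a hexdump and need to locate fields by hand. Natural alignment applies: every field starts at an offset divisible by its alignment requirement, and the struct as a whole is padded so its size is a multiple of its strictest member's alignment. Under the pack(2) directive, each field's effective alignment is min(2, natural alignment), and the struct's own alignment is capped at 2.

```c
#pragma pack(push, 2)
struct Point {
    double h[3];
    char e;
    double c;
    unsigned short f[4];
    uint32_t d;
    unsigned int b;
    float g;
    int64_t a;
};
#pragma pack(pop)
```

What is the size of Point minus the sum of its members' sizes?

@0: h [24B, align 2] → 24
@24: e [1B, align 1] → 25
+1 pad (align 2)
@26: c [8B, align 2] → 34
@34: f [8B, align 2] → 42
@42: d [4B, align 2] → 46
@46: b [4B, align 2] → 50
@50: g [4B, align 2] → 54
@54: a [8B, align 2] → 62
size 62, align 2
data bytes 61, size 62 → padding 1

1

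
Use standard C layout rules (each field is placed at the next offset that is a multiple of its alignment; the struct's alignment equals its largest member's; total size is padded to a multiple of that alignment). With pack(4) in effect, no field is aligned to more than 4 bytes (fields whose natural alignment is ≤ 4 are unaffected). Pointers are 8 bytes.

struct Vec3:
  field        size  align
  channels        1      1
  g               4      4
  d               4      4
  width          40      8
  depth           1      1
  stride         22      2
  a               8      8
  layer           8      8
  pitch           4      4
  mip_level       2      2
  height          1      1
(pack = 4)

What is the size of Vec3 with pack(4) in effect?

100

channels at 0 (size 1, align 1) → ends 1
pad 3 to align 4 for g
g at 4 (size 4, align 4) → ends 8
d at 8 (size 4, align 4) → ends 12
width at 12 (size 40, align 4) → ends 52
depth at 52 (size 1, align 1) → ends 53
pad 1 to align 2 for stride
stride at 54 (size 22, align 2) → ends 76
a at 76 (size 8, align 4) → ends 84
layer at 84 (size 8, align 4) → ends 92
pitch at 92 (size 4, align 4) → ends 96
mip_level at 96 (size 2, align 2) → ends 98
height at 98 (size 1, align 1) → ends 99
tail pad 1 to reach multiple of 4
total 100 bytes, alignment 4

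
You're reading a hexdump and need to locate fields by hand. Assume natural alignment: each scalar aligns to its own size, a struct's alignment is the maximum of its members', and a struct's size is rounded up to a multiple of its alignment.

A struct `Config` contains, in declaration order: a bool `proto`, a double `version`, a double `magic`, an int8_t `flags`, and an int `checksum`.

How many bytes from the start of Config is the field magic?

@0: proto [1B, align 1] → 1
+7 pad (align 8)
@8: version [8B, align 8] → 16
@16: magic [8B, align 8] → 24

16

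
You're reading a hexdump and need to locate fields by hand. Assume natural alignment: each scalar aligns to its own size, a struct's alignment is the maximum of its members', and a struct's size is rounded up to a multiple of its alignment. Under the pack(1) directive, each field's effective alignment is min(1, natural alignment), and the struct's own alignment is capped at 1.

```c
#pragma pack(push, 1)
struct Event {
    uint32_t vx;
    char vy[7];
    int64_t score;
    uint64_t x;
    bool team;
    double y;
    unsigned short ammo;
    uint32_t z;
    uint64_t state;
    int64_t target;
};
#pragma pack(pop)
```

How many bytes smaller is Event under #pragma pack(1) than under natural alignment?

natural layout:
  0..4  vx  (4B, 4-aligned)
  4..11  vy  (7B, 1-aligned)
  11..16  -- padding (5B)
  16..24  score  (8B, 8-aligned)
  24..32  x  (8B, 8-aligned)
  32..33  team  (1B, 1-aligned)
  33..40  -- padding (7B)
  40..48  y  (8B, 8-aligned)
  48..50  ammo  (2B, 2-aligned)
  50..52  -- padding (2B)
  52..56  z  (4B, 4-aligned)
  56..64  state  (8B, 8-aligned)
  64..72  target  (8B, 8-aligned)
  sizeof = 72, alignof = 8
packed(1) layout:
  0..4  vx  (4B, 1-aligned)
  4..11  vy  (7B, 1-aligned)
  11..19  score  (8B, 1-aligned)
  19..27  x  (8B, 1-aligned)
  27..28  team  (1B, 1-aligned)
  28..36  y  (8B, 1-aligned)
  36..38  ammo  (2B, 1-aligned)
  38..42  z  (4B, 1-aligned)
  42..50  state  (8B, 1-aligned)
  50..58  target  (8B, 1-aligned)
  sizeof = 58, alignof = 1
72 − 58 = 14

14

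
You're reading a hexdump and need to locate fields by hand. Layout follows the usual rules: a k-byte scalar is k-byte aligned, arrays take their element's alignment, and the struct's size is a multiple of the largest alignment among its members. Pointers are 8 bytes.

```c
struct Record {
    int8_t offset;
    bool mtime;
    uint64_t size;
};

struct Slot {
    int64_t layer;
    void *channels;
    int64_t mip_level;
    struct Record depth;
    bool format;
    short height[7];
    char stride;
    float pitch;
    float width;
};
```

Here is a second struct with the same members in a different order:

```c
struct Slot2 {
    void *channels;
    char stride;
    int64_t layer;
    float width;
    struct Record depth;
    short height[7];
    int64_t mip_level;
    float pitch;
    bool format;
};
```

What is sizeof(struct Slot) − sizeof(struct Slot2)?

Record: 0..1  offset  (1B, 1-aligned); 1..2  mtime  (1B, 1-aligned); 2..8  -- padding (6B); 8..16  size  (8B, 8-aligned); sizeof = 16, alignof = 8
0..8  layer  (8B, 8-aligned)
8..16  channels  (8B, 8-aligned)
16..24  mip_level  (8B, 8-aligned)
24..40  depth  (16B, 8-aligned)
40..41  format  (1B, 1-aligned)
41..42  -- padding (1B)
42..56  height  (14B, 2-aligned)
56..57  stride  (1B, 1-aligned)
57..60  -- padding (3B)
60..64  pitch  (4B, 4-aligned)
64..68  width  (4B, 4-aligned)
68..72  -- tail padding (4B)
sizeof = 72, alignof = 8
— Slot2 —
0..8  channels  (8B, 8-aligned)
8..9  stride  (1B, 1-aligned)
9..16  -- padding (7B)
16..24  layer  (8B, 8-aligned)
24..28  width  (4B, 4-aligned)
28..32  -- padding (4B)
32..48  depth  (16B, 8-aligned)
48..62  height  (14B, 2-aligned)
62..64  -- padding (2B)
64..72  mip_level  (8B, 8-aligned)
72..76  pitch  (4B, 4-aligned)
76..77  format  (1B, 1-aligned)
77..80  -- tail padding (3B)
sizeof = 80, alignof = 8
72 − 80 = -8

-8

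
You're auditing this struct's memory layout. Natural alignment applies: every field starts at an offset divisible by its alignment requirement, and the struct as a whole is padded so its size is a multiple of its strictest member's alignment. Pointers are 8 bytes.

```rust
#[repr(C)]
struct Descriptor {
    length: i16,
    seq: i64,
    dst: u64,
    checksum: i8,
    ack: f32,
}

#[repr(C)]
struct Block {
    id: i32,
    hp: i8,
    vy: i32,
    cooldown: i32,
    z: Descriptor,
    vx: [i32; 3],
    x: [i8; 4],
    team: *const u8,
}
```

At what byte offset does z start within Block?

16

Descriptor: length at 0 (size 2, align 2) → ends 2; pad 6 to align 8 for seq; seq at 8 (size 8, align 8) → ends 16; dst at 16 (size 8, align 8) → ends 24; checksum at 24 (size 1, align 1) → ends 25; pad 3 to align 4 for ack; ack at 28 (size 4, align 4) → ends 32; total 32 bytes, alignment 8
id at 0 (size 4, align 4) → ends 4
hp at 4 (size 1, align 1) → ends 5
pad 3 to align 4 for vy
vy at 8 (size 4, align 4) → ends 12
cooldown at 12 (size 4, align 4) → ends 16
z at 16 (size 32, align 8) → ends 48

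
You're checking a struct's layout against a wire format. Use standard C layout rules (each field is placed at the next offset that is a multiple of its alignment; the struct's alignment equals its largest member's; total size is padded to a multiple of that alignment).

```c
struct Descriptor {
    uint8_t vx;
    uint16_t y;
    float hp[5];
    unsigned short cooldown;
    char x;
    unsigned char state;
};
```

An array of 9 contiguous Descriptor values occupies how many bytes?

vx at 0 (size 1, align 1) → ends 1
pad 1 to align 2 for y
y at 2 (size 2, align 2) → ends 4
hp at 4 (size 20, align 4) → ends 24
cooldown at 24 (size 2, align 2) → ends 26
x at 26 (size 1, align 1) → ends 27
state at 27 (size 1, align 1) → ends 28
total 28 bytes, alignment 4
array of 9: 9 × 28 = 252

252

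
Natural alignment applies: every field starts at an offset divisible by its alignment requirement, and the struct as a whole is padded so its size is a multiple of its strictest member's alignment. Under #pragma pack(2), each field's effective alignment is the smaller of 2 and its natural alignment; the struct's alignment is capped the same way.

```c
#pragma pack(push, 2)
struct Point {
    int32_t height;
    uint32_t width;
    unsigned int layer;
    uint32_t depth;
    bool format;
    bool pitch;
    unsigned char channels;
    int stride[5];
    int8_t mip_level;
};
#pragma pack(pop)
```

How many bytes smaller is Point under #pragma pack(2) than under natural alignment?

2

natural layout:
  @0: height [4B, align 4] → 4
  @4: width [4B, align 4] → 8
  @8: layer [4B, align 4] → 12
  @12: depth [4B, align 4] → 16
  @16: format [1B, align 1] → 17
  @17: pitch [1B, align 1] → 18
  @18: channels [1B, align 1] → 19
  +1 pad (align 4)
  @20: stride [20B, align 4] → 40
  @40: mip_level [1B, align 1] → 41
  +3 tail pad (align 4)
  size 44, align 4
packed(2) layout:
  @0: height [4B, align 2] → 4
  @4: width [4B, align 2] → 8
  @8: layer [4B, align 2] → 12
  @12: depth [4B, align 2] → 16
  @16: format [1B, align 1] → 17
  @17: pitch [1B, align 1] → 18
  @18: channels [1B, align 1] → 19
  +1 pad (align 2)
  @20: stride [20B, align 2] → 40
  @40: mip_level [1B, align 1] → 41
  +1 tail pad (align 2)
  size 42, align 2
44 − 42 = 2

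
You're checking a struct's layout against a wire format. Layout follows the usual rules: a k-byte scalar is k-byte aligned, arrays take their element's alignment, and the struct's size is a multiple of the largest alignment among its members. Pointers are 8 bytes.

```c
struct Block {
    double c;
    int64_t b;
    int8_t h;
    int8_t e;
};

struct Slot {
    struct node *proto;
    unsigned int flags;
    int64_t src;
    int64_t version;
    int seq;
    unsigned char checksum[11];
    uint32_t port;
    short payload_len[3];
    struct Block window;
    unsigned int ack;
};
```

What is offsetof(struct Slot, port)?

48

Block: @0: c [8B, align 8] → 8; @8: b [8B, align 8] → 16; @16: h [1B, align 1] → 17; @17: e [1B, align 1] → 18; +6 tail pad (align 8); size 24, align 8
@0: proto [8B, align 8] → 8
@8: flags [4B, align 4] → 12
+4 pad (align 8)
@16: src [8B, align 8] → 24
@24: version [8B, align 8] → 32
@32: seq [4B, align 4] → 36
@36: checksum [11B, align 1] → 47
+1 pad (align 4)
@48: port [4B, align 4] → 52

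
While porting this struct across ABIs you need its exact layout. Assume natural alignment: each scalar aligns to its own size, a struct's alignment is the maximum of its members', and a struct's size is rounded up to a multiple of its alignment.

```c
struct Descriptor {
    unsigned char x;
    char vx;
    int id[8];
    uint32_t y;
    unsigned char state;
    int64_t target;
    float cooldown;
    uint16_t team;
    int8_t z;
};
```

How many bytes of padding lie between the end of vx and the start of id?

@0: x [1B, align 1] → 1
@1: vx [1B, align 1] → 2
+2 pad (align 4)
@4: id [32B, align 4] → 36

2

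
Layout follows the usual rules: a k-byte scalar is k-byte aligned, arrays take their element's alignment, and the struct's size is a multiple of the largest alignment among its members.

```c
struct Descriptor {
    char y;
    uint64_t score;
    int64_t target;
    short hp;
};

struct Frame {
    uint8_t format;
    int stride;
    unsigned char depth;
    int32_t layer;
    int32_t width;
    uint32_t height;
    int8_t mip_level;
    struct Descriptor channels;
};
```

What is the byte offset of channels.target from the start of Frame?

Descriptor: @0: y [1B, align 1] → 1; +7 pad (align 8); @8: score [8B, align 8] → 16; @16: target [8B, align 8] → 24; @24: hp [2B, align 2] → 26; +6 tail pad (align 8); size 32, align 8
@0: format [1B, align 1] → 1
+3 pad (align 4)
@4: stride [4B, align 4] → 8
@8: depth [1B, align 1] → 9
+3 pad (align 4)
@12: layer [4B, align 4] → 16
@16: width [4B, align 4] → 20
@20: height [4B, align 4] → 24
@24: mip_level [1B, align 1] → 25
+7 pad (align 8)
@32: channels [32B, align 8] → 64
within Descriptor: target at 16
32 + 16 = 48

48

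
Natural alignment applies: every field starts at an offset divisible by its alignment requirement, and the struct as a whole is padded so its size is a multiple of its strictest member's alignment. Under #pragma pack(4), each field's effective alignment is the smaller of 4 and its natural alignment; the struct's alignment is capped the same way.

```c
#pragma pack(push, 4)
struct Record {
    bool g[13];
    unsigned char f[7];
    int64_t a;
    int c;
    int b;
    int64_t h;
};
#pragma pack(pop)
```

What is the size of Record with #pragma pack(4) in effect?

44

0..13  g  (13B, 1-aligned)
13..20  f  (7B, 1-aligned)
20..28  a  (8B, 4-aligned)
28..32  c  (4B, 4-aligned)
32..36  b  (4B, 4-aligned)
36..44  h  (8B, 4-aligned)
sizeof = 44, alignof = 4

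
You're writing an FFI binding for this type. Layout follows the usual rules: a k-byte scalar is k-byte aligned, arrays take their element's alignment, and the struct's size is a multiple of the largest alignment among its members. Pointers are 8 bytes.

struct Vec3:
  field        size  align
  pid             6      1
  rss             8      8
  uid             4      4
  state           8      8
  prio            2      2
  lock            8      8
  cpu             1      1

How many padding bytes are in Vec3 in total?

pid at 0 (size 6, align 1) → ends 6
pad 2 to align 8 for rss
rss at 8 (size 8, align 8) → ends 16
uid at 16 (size 4, align 4) → ends 20
pad 4 to align 8 for state
state at 24 (size 8, align 8) → ends 32
prio at 32 (size 2, align 2) → ends 34
pad 6 to align 8 for lock
lock at 40 (size 8, align 8) → ends 48
cpu at 48 (size 1, align 1) → ends 49
tail pad 7 to reach multiple of 8
total 56 bytes, alignment 8
data bytes 37, size 56 → padding 19

19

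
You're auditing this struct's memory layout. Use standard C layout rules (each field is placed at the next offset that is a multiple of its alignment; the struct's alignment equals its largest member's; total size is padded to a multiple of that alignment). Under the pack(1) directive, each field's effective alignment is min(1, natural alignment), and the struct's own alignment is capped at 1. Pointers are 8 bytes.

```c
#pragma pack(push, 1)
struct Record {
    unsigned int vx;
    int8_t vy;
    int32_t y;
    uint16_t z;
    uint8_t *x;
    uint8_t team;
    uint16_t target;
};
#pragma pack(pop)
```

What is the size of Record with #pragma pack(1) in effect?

22

@0: vx [4B, align 1] → 4
@4: vy [1B, align 1] → 5
@5: y [4B, align 1] → 9
@9: z [2B, align 1] → 11
@11: x [8B, align 1] → 19
@19: team [1B, align 1] → 20
@20: target [2B, align 1] → 22
size 22, align 1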